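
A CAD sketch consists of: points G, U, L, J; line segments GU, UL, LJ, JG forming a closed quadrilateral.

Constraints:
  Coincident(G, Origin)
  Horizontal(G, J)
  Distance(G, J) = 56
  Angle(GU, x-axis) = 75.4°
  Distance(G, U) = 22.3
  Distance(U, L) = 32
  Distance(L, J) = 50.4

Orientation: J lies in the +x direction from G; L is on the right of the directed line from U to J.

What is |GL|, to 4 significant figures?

12.37

Checks: |UL| = 32.00 ✓; |LJ| = 50.40 ✓.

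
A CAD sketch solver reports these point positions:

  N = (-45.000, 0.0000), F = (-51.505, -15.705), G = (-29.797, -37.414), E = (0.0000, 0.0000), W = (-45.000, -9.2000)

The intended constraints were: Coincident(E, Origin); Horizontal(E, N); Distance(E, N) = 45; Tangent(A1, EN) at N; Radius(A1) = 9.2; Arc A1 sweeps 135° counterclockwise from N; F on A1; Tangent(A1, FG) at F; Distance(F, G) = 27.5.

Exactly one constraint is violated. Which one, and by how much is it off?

Distance(F, G) = 27.5 — off by 3.20.

E = (0.00, 0.00) ✓; E.y = 0.00, N.y = 0.00 ✓; |EN| = 45.00 ✓; ∠(WN, NE) = 90.00° ✓; |WN| = 9.200 ✓; bearing(W→F) − bearing(W→N) = 135.0° ✓; |WF| = 9.199 ✓; ∠(WF, FG) = 90.00° ✓; |FG| = 30.70 ✗.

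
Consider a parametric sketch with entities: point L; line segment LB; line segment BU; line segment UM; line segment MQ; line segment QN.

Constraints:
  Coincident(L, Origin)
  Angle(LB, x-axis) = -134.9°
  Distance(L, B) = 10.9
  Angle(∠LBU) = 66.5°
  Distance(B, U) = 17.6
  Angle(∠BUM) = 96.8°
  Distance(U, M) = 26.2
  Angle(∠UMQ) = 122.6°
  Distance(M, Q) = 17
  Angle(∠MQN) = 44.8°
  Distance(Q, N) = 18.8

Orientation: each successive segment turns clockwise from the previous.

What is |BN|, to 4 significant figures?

20.43

∠UMQ = 122.6° gives MQ at -29.00° from the x-axis; with |MQ| = 17.0, Q = (23.74, 12.86). ∠MQN = 44.8° gives QN at -164.2° from the x-axis; with |QN| = 18.8, N = (5.653, 7.744). Then |BN| = |N − B| = 20.43.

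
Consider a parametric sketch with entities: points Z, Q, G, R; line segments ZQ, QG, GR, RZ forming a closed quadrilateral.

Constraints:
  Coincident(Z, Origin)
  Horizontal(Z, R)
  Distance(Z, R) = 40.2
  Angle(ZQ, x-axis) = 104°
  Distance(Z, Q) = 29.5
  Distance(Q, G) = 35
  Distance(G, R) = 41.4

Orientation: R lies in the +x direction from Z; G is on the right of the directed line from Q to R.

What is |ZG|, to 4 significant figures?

5.850

Checks: |QG| = 35.00 ✓; |GR| = 41.40 ✓.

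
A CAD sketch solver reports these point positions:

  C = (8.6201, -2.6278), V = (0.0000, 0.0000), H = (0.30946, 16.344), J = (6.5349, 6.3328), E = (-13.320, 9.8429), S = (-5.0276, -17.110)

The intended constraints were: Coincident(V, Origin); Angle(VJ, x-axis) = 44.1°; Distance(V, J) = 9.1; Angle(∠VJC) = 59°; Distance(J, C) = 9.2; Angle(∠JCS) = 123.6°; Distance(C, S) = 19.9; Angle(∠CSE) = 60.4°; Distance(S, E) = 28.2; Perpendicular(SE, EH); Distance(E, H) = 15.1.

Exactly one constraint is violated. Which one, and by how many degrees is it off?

Perpendicular(SE, EH) — off by 8.40°.

V = (0.00, 0.00) ✓; VJ at 44.10° ✓; |VJ| = 9.100 ✓; ∠VJC = 59.00° ✓; |JC| = 9.200 ✓; ∠JCS = 123.6° ✓; |CS| = 19.90 ✓; ∠CSE = 60.40° ✓; |SE| = 28.20 ✓; ∠(SE, EH) = 81.60° ✗; |EH| = 15.10 ✓.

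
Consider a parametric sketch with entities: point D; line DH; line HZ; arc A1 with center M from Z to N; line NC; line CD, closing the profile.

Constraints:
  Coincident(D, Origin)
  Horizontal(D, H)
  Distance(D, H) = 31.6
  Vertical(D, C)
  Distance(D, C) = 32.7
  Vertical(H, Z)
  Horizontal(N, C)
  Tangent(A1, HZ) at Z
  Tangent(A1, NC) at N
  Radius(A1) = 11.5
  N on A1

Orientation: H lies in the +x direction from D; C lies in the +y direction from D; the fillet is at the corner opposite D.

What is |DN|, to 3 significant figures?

38.4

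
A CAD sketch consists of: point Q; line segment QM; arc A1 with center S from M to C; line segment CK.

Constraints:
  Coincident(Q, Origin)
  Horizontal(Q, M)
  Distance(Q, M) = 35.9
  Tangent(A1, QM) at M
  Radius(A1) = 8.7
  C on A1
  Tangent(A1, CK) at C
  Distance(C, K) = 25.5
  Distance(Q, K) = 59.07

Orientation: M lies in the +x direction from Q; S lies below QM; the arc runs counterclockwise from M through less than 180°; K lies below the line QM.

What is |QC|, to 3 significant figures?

34.0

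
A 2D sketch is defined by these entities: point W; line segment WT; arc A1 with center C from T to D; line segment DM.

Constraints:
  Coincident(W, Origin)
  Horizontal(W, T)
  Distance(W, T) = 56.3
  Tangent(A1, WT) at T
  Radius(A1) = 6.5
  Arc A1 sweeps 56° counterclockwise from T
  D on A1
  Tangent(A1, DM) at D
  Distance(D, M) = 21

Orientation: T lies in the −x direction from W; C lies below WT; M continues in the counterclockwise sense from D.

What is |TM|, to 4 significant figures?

26.54

W is at the origin; WT is horizontal with |WT| = 56.3 and T on the −x side, so T = (-56.30, 0.000). Since A1 is tangent to WT there, CT ⟂ WT, so C = T + (0, -6.5) = (-56.30, -6.500). On A1, T sits at bearing 90° from C; a 56° counterclockwise sweep puts D at bearing 146°, so D = C + 6.5·(cos 146°, sin 146°) = (-61.69, -2.865). Tangency of A1 to DM means the radius CD is perpendicular to DM, so DM runs along (−sin 146°, cos 146°); with |DM| = 21.0, M = (-73.43, -20.28). Then |TM| = |M − T| = 26.54.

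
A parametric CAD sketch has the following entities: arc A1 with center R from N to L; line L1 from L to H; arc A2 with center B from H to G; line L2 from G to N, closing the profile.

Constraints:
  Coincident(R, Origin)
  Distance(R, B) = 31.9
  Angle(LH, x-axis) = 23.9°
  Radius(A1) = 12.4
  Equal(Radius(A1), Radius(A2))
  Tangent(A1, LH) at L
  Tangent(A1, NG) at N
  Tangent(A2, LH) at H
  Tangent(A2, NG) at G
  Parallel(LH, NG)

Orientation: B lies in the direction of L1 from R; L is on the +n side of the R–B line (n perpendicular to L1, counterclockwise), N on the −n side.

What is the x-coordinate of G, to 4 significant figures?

34.19

The slot axis is L1's direction at 23.9°, so u = (cos 23.9°, sin 23.9°) = (0.9143, 0.4051) and n = (−sin 23.9°, cos 23.9°) = (-0.4051, 0.9143). R is at the origin and B lies 31.9 along u from R, so B = 31.9·u = (29.16, 12.92). Tangency of A1 to both parallel lines with radius 12.4 puts L and N at R ± 12.4·n: L = (-5.024, 11.34), N = (5.024, -11.34). Equal radii place H and G the same way about B: H = B + 12.4·n = (24.14, 24.26), G = B − 12.4·n = (34.19, 1.587). So G.x = 34.19.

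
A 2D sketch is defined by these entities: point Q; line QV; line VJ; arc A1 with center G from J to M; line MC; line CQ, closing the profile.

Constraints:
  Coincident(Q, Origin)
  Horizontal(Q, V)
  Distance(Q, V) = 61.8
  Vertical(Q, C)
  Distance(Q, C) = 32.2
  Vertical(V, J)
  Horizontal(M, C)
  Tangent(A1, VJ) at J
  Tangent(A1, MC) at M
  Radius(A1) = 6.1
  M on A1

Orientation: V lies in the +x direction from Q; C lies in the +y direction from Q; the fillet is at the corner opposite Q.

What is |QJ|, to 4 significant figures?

67.09

Q is at the origin; QV is horizontal with |QV| = 61.8 and V on the +x side, so V = (61.80, 0.000). Q and C share the same x with |QC| = 32.2 and C on the +y side, so C = (0.000, 32.20). The virtual corner opposite Q is at (61.80, 32.20). Tangency of A1 to VJ means the radius GJ is perpendicular to VJ and since A1 is tangent to MC there, GM ⟂ MC, with radius 6.1, so the center G sits 6.1 in from both sides at G = (55.70, 26.10). That places the tangent points at J = (61.80, 26.10) on VJ and M = (55.70, 32.20) on MC. Then |QJ| = |J − Q| = 67.09.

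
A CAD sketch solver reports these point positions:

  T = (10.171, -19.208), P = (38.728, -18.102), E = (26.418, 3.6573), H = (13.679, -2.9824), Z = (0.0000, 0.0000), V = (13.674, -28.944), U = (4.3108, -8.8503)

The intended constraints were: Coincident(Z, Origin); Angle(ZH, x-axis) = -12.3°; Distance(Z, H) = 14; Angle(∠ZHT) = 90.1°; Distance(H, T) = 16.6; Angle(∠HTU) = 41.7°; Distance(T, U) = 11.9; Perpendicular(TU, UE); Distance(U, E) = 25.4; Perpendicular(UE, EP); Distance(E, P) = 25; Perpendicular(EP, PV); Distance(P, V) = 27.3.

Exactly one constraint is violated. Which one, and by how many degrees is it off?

Perpendicular(EP, PV) — off by 6.10°.

Z = (0.00, 0.00) ✓; ZH at -12.30° ✓; |ZH| = 14.00 ✓; ∠ZHT = 90.10° ✓; |HT| = 16.60 ✓; ∠HTU = 41.70° ✓; |TU| = 11.90 ✓; ∠(TU, UE) = 90.00° ✓; |UE| = 25.40 ✓; ∠(UE, EP) = 90.00° ✓; |EP| = 25.00 ✓; ∠(EP, PV) = 96.10° ✗; |PV| = 27.30 ✓.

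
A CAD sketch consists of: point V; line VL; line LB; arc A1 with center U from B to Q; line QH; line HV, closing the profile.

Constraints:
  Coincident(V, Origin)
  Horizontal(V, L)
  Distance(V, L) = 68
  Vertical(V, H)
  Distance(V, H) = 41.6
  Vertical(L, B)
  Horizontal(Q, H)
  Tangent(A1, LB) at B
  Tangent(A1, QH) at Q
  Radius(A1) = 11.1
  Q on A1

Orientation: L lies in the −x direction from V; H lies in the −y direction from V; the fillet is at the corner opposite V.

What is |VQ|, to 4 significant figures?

70.49

V is at the origin; V and L share the same y with |VL| = 68.0 and L on the −x side, so L = (-68.00, 0.000). V and H share the same x with |VH| = 41.6 and H on the −y side, so H = (0.000, -41.60). The virtual corner opposite V is at (-68.00, -41.60). Since A1 is tangent to LB there, UB ⟂ LB and tangency of A1 to QH means the radius UQ is perpendicular to QH, with radius 11.1, so the center U sits 11.1 in from both sides at U = (-56.90, -30.50). That places the tangent points at B = (-68.00, -30.50) on LB and Q = (-56.90, -41.60) on QH. Then |VQ| = |Q − V| = 70.49.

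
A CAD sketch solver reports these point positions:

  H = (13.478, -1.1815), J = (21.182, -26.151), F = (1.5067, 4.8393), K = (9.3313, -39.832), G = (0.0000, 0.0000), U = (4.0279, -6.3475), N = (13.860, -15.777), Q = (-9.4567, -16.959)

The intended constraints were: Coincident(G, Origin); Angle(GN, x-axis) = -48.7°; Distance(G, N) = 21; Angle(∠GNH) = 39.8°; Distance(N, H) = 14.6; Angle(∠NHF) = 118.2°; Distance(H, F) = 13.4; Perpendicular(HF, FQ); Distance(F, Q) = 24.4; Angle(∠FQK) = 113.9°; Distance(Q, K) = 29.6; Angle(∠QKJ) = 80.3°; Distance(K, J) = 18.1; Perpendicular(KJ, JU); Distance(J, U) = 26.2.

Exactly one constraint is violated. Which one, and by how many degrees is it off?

Perpendicular(KJ, JU) — off by 8.20°.

G = (0.00, 0.00) ✓; GN at -48.70° ✓; |GN| = 21.00 ✓; ∠GNH = 39.80° ✓; |NH| = 14.60 ✓; ∠NHF = 118.2° ✓; |HF| = 13.40 ✓; ∠(HF, FQ) = 90.00° ✓; |FQ| = 24.40 ✓; ∠FQK = 113.9° ✓; |QK| = 29.60 ✓; ∠QKJ = 80.30° ✓; |KJ| = 18.10 ✓; ∠(KJ, JU) = 81.80° ✗; |JU| = 26.20 ✓.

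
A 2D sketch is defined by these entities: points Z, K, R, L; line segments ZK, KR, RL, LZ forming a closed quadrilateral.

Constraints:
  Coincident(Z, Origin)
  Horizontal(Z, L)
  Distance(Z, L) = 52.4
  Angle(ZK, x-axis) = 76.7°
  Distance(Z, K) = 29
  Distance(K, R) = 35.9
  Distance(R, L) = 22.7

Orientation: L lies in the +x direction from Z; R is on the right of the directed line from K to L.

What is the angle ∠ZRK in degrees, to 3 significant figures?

51.4°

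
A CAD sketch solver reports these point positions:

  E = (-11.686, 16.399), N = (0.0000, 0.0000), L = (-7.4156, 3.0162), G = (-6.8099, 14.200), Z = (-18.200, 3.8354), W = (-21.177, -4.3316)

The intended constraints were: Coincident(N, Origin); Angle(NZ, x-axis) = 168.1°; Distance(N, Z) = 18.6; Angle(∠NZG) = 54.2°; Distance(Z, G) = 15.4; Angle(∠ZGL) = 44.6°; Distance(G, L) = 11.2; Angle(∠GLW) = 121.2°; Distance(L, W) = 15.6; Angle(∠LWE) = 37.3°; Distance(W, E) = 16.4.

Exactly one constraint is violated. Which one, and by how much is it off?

Distance(W, E) = 16.4 — off by 6.40.

N = (0.00, 0.00) ✓; NZ at 168.1° ✓; |NZ| = 18.60 ✓; ∠NZG = 54.20° ✓; |ZG| = 15.40 ✓; ∠ZGL = 44.60° ✓; |GL| = 11.20 ✓; ∠GLW = 121.2° ✓; |LW| = 15.60 ✓; ∠LWE = 37.30° ✓; |WE| = 22.80 ✗.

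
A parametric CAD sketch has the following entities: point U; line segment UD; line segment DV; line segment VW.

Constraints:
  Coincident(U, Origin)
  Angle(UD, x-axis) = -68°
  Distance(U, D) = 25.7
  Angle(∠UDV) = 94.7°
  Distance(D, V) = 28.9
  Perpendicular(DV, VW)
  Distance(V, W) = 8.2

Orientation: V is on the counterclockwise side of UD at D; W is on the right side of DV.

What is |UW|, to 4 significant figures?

45.88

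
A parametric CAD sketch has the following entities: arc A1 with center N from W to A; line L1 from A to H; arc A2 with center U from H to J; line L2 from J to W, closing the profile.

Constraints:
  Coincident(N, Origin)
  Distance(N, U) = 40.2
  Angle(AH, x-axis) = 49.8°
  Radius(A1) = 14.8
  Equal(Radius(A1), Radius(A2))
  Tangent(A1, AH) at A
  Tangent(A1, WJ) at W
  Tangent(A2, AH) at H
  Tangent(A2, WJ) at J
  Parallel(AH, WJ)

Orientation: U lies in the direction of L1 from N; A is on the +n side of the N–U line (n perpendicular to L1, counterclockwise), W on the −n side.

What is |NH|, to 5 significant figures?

42.838

The slot axis is L1's direction at 49.8°, so u = (cos 49.8°, sin 49.8°) = (0.64546, 0.76380) and n = (−sin 49.8°, cos 49.8°) = (-0.76380, 0.64546). N is at the origin and U lies 40.2 along u from N, so U = 40.2·u = (25.947, 30.705). Tangency of A1 to both parallel lines with radius 14.8 puts A and W at N ± 14.8·n: A = (-11.304, 9.5528), W = (11.304, -9.5528). Equal radii place H and J the same way about U: H = U + 14.8·n = (14.643, 40.257), J = U − 14.8·n = (37.252, 21.152). Then |NH| = |H − N| = 42.838.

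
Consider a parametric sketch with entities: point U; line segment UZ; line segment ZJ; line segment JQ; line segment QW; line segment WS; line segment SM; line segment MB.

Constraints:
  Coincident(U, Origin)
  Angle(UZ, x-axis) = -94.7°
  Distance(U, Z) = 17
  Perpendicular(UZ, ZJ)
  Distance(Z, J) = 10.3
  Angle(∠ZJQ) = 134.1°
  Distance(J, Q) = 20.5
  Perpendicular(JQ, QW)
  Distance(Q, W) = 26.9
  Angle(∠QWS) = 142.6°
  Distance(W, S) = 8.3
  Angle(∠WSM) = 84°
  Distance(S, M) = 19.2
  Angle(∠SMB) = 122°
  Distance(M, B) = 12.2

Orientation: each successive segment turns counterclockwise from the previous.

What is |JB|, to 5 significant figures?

9.2173

∠WSM = 84.0° gives SM at -95.400° from the x-axis; with |SM| = 19.2, M = (-3.3650, -1.5179). ∠SMB = 122.0° gives MB at -37.400° from the x-axis; with |MB| = 12.2, B = (6.3269, -8.9279). Then |JB| = |B − J| = 9.2173.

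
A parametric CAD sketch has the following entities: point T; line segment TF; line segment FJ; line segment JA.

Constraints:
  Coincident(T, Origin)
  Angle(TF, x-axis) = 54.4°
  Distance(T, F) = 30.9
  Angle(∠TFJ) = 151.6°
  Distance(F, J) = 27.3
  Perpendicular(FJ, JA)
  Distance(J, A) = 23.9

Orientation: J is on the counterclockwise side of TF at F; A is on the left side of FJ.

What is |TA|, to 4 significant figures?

55.25

∠TFJ = 151.6°, so FJ runs at 54.4° + (180° − 151.6°) = 82.80° from the x-axis; with |FJ| = 27.3, J = F + 27.3·(cos 82.80°, sin 82.80°) = (21.41, 52.21). The perpendicularity gives JA at right angles to FJ; with |JA| = 23.9 on the left of FJ, A = J + 23.9·(-0.9921, 0.1253) = (-2.302, 55.21). Then |TA| = |A − T| = 55.25.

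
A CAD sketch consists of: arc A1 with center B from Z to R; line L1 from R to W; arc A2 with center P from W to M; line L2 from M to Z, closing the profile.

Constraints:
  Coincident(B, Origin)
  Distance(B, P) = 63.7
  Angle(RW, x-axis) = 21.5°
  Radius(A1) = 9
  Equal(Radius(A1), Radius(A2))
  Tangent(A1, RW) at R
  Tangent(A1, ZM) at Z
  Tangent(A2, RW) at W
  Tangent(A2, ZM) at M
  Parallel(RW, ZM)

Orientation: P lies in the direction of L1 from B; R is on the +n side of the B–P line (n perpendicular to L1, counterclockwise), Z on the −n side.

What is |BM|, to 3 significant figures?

64.3

The slot axis is L1's direction at 21.5°, so u = (cos 21.5°, sin 21.5°) = (0.930, 0.367) and n = (−sin 21.5°, cos 21.5°) = (-0.367, 0.930). B is at the origin and P lies 63.7 along u from B, so P = 63.7·u = (59.3, 23.3). Tangency of A1 to both parallel lines with radius 9.0 puts R and Z at B ± 9.0·n: R = (-3.30, 8.37), Z = (3.30, -8.37). Equal radii place W and M the same way about P: W = P + 9.0·n = (56.0, 31.7), M = P − 9.0·n = (62.6, 15.0). Then |BM| = |M − B| = 64.3.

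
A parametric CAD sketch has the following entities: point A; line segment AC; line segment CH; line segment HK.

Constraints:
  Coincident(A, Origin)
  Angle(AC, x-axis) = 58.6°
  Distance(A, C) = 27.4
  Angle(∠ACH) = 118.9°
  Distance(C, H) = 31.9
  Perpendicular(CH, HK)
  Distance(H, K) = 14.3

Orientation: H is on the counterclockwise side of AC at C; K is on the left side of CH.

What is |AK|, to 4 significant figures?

46.17

∠ACH = 118.9°, so CH runs at 58.6° + (180° − 118.9°) = 119.7° from the x-axis; with |CH| = 31.9, H = C + 31.9·(cos 119.7°, sin 119.7°) = (-1.529, 51.10). The perpendicularity gives HK at right angles to CH; with |HK| = 14.3 on the left of CH, K = H + 14.3·(-0.8686, -0.4955) = (-13.95, 44.01). Then |AK| = |K − A| = 46.17.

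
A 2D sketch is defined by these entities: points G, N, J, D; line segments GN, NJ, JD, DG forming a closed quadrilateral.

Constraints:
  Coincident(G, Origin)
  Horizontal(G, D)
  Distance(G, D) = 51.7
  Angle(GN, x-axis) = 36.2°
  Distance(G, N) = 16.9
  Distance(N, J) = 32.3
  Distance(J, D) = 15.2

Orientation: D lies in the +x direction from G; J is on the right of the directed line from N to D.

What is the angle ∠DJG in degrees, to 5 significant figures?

129.58°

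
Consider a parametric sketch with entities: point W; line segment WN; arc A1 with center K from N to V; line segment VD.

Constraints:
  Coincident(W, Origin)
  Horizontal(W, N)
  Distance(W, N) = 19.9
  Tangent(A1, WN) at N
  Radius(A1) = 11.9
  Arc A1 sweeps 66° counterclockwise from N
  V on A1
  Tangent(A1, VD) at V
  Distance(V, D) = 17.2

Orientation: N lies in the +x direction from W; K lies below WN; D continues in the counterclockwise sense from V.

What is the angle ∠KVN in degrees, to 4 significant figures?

57.00°

W is at the origin; WN is horizontal with |WN| = 19.9 and N on the +x side, so N = (19.90, 0.000). Since A1 is tangent to WN there, KN ⟂ WN, so K = N + (0, -11.9) = (19.90, -11.90). On A1, N sits at bearing 90° from K; a 66° counterclockwise sweep puts V at bearing 156°, so V = K + 11.9·(cos 156°, sin 156°) = (9.029, -7.060). Then cos ∠KVN = VK·VN / (|VK||VN|), giving 57.00°.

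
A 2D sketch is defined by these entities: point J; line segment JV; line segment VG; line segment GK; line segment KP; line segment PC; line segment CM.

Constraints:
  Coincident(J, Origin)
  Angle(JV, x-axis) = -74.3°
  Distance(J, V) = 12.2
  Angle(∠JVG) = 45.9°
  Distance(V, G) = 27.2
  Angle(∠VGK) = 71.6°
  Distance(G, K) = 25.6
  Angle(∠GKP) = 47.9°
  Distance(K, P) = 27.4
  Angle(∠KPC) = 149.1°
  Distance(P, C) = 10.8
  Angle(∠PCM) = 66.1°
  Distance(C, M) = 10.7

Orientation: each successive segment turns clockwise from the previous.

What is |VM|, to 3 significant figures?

16.6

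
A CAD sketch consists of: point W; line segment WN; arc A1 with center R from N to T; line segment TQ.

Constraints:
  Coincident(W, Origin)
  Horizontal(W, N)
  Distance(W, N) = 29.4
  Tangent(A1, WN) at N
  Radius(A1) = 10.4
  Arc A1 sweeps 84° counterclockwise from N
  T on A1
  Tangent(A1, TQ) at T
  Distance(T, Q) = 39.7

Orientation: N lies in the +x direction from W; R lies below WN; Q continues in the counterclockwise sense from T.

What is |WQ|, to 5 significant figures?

51.022

W is at the origin; WN is horizontal with |WN| = 29.4 and N on the +x side, so N = (29.400, 0.0000). A1 meets WN tangentially, so RN is at right angles to WN, so R = N + (0, -10.4) = (29.400, -10.400). On A1, N sits at bearing 90° from R; an 84° counterclockwise sweep puts T at bearing 174°, so T = R + 10.4·(cos 174°, sin 174°) = (19.057, -9.3129). A1 meets TQ tangentially, so RT is at right angles to TQ, so TQ runs along (−sin 174°, cos 174°); with |TQ| = 39.7, Q = (14.907, -48.795). Then |WQ| = |Q − W| = 51.022.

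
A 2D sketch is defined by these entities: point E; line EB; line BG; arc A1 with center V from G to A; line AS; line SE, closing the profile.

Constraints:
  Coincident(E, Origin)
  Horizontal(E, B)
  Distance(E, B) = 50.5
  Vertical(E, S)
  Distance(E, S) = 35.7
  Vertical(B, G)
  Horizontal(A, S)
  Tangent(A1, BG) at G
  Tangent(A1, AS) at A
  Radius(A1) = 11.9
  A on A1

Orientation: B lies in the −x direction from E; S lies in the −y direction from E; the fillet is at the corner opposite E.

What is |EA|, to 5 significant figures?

52.578

E is at the origin; E and B share the same y with |EB| = 50.5 and B on the −x side, so B = (-50.500, 0.0000). E and S share the same x with |ES| = 35.7 and S on the −y side, so S = (0.0000, -35.700). The virtual corner opposite E is at (-50.500, -35.700). A1 meets BG tangentially, so VG is at right angles to BG and since A1 is tangent to AS there, VA ⟂ AS, with radius 11.9, so the center V sits 11.9 in from both sides at V = (-38.600, -23.800). That places the tangent points at G = (-50.500, -23.800) on BG and A = (-38.600, -35.700) on AS. Then |EA| = |A − E| = 52.578.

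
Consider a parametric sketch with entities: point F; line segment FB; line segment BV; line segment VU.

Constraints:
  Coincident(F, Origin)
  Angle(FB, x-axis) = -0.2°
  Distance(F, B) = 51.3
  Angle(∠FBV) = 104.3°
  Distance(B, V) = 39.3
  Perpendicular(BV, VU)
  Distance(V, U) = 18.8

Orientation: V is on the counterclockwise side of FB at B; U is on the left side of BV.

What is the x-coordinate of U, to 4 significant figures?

42.94

∠FBV = 104.3°, so BV runs at -0.2° + (180° − 104.3°) = 75.50° from the x-axis; with |BV| = 39.3, V = B + 39.3·(cos 75.50°, sin 75.50°) = (61.14, 37.87). BV ⟂ VU; with |VU| = 18.8 on the left of BV, U = V + 18.8·(-0.9681, 0.2504) = (42.94, 42.58). So U.x = 42.94.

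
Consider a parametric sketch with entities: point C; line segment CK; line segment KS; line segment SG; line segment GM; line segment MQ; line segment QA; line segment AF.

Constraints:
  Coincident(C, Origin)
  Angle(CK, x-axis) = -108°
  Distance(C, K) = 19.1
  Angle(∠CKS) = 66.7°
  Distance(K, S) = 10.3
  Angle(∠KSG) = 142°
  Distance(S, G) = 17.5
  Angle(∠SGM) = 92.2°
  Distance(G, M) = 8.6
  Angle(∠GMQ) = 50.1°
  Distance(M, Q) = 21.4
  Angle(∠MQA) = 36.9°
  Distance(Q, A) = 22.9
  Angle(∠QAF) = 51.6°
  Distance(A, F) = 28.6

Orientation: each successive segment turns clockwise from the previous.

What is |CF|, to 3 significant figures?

3.83

∠MQA = 36.9° gives QA at 99.9° from the x-axis; with |QA| = 22.9, A = (-22.2, 11.2). ∠QAF = 51.6° gives AF at -28.5° from the x-axis; with |AF| = 28.6, F = (2.98, -2.41). Then |CF| = |F − C| = 3.83.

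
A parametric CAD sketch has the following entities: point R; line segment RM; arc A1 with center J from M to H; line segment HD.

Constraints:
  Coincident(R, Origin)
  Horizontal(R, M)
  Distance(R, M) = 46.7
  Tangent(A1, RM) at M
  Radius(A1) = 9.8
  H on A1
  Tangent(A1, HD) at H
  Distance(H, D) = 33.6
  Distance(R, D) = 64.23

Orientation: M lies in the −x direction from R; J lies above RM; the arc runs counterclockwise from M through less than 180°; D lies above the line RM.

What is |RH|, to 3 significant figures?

39.2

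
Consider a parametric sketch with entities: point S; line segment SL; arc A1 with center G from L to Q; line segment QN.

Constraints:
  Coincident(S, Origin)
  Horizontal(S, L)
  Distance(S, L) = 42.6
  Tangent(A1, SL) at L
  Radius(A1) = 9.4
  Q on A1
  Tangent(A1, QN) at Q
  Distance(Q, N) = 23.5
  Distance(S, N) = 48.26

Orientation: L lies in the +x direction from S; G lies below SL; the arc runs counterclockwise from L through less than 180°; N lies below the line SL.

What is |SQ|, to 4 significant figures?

34.70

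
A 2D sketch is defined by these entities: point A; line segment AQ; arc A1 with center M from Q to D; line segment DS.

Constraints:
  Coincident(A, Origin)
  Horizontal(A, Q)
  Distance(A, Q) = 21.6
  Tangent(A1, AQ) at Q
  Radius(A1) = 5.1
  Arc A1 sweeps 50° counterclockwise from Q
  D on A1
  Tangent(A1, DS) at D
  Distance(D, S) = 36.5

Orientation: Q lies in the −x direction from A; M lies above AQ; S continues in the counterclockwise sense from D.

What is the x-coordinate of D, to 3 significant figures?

-17.7

A is at the origin; AQ is horizontal with |AQ| = 21.6 and Q on the −x side, so Q = (-21.6, 0.00). The tangent condition forces MQ to be normal to AQ, so M = Q + (0, 5.1) = (-21.6, 5.10). On A1, Q sits at bearing -90° from M; a 50° counterclockwise sweep puts D at bearing -40°, so D = M + 5.1·(cos -40°, sin -40°) = (-17.7, 1.82). So D.x = -17.7.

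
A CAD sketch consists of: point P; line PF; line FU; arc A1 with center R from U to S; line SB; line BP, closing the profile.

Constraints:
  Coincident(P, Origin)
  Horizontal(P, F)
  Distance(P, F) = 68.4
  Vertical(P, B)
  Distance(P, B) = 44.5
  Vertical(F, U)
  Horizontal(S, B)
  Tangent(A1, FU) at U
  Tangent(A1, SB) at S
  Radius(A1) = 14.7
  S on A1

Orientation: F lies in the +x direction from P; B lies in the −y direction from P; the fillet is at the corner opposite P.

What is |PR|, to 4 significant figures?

61.41

P and B share the same x with |PB| = 44.5 and B on the −y side, so B = (0.000, -44.50). The virtual corner opposite P is at (68.40, -44.50). Tangency of A1 to FU means the radius RU is perpendicular to FU and A1 meets SB tangentially, so RS is at right angles to SB, with radius 14.7, so the center R sits 14.7 in from both sides at R = (53.70, -29.80). Then |PR| = |R − P| = 61.41.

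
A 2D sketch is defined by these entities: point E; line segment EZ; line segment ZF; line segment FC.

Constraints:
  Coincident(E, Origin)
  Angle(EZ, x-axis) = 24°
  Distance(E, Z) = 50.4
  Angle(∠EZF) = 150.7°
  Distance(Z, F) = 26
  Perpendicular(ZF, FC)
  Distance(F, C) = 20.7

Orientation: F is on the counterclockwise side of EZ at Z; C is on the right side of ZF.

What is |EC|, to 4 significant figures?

83.37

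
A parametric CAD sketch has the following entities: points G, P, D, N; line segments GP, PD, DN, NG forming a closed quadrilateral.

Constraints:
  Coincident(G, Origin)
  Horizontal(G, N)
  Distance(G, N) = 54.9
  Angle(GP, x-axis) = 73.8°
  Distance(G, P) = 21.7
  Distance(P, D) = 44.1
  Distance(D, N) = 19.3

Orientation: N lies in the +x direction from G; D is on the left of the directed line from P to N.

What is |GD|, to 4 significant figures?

53.48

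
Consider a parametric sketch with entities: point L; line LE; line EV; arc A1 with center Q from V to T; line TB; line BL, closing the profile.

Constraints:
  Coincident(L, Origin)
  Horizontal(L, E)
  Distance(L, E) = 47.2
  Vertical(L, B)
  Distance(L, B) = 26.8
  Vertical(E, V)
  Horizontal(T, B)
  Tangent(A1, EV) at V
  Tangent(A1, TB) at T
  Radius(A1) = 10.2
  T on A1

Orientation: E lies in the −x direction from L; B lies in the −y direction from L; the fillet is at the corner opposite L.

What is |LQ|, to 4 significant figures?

40.55

L is at the origin; L and E share the same y with |LE| = 47.2 and E on the −x side, so E = (-47.20, 0.000). L and B share the same x with |LB| = 26.8 and B on the −y side, so B = (0.000, -26.80). The virtual corner opposite L is at (-47.20, -26.80). A1 meets EV tangentially, so QV is at right angles to EV and A1 meets TB tangentially, so QT is at right angles to TB, with radius 10.2, so the center Q sits 10.2 in from both sides at Q = (-37.00, -16.60). Then |LQ| = |Q − L| = 40.55.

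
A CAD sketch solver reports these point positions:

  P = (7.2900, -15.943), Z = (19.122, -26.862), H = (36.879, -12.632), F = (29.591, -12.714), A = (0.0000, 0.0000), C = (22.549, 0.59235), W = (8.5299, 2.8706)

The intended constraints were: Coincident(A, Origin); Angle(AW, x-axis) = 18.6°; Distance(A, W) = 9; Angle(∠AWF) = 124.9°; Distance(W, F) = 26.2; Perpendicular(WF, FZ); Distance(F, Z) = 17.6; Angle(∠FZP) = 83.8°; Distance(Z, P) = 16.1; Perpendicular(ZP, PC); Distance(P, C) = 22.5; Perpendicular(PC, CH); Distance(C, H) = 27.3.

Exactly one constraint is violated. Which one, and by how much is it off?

Distance(C, H) = 27.3 — off by 7.80.

A = (0.00, 0.00) ✓; AW at 18.60° ✓; |AW| = 9.000 ✓; ∠AWF = 124.9° ✓; |WF| = 26.20 ✓; ∠(WF, FZ) = 90.00° ✓; |FZ| = 17.60 ✓; ∠FZP = 83.80° ✓; |ZP| = 16.10 ✓; ∠(ZP, PC) = 90.00° ✓; |PC| = 22.50 ✓; ∠(PC, CH) = 90.00° ✓; |CH| = 19.50 ✗.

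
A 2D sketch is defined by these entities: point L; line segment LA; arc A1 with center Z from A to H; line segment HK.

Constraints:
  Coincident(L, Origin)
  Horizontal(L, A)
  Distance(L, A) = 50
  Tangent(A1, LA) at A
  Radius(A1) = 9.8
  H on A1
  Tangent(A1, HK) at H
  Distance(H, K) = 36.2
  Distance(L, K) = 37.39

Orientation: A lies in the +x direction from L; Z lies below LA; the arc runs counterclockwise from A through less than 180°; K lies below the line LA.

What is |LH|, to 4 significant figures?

42.53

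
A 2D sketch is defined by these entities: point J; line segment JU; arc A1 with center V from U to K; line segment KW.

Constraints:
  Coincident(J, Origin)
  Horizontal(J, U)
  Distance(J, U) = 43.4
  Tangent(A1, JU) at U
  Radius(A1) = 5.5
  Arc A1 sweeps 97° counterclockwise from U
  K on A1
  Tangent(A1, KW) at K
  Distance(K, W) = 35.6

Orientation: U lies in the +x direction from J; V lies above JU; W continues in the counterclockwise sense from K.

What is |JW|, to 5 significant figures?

60.866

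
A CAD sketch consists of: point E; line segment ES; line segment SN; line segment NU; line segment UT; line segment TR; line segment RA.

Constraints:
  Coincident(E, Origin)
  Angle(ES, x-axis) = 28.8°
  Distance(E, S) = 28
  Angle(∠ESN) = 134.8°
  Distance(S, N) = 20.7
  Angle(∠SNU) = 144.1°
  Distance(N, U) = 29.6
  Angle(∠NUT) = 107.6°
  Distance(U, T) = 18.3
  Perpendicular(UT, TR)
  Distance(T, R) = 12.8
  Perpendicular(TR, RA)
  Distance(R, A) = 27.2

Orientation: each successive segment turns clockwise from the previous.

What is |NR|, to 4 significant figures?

31.31

∠NUT = 107.6° gives UT at -124.7° from the x-axis; with |UT| = 18.3, T = (52.08, -30.82). UT ⟂ TR, so TR runs at 145.3°; with |TR| = 12.8, R = (41.55, -23.53). Then |NR| = |R − N| = 31.31.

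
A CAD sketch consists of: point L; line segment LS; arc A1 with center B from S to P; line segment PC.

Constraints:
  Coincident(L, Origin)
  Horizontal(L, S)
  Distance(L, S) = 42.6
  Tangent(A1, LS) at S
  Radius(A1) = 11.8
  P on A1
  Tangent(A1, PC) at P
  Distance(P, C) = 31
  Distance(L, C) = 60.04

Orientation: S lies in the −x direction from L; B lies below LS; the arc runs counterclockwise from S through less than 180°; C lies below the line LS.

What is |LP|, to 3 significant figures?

55.9

L is at the origin; L and S share the same y with |LS| = 42.6 and S on the −x side, so S = (-42.6, 0.00). Tangency of A1 to LS means the radius BS is perpendicular to LS, so B = S + (0, -11.8) = (-42.6, -11.8). Since BP ⟂ PC (tangency), |BC| = √(11.8² + 31.0²) = 33.2 regardless of where P sits on A1. So C lies on both circle(L, 60.04) and circle(B, 33.2); the below-LS intersection is C = (-39.9, -44.9). P is the foot of the tangent from C: P = (-53.3, -16.9).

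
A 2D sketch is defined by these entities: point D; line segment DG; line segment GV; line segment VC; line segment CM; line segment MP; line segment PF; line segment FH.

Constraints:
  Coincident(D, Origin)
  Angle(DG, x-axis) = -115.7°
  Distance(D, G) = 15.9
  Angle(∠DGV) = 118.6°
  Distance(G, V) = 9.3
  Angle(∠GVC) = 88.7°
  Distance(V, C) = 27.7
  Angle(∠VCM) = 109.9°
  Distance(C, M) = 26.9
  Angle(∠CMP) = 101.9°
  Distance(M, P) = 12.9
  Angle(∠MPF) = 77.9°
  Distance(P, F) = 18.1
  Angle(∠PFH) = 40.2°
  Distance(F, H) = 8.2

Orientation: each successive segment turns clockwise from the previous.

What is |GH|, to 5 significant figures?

28.440

D is at the origin; DG runs at -115.7° with length 15.9, so G = (-6.8952, -14.327). ∠DGV = 118.6° gives GV at -177.10° from the x-axis; with |GV| = 9.3, V = (-16.183, -14.798). ∠GVC = 88.7° gives VC at 91.600° from the x-axis; with |VC| = 27.7, C = (-16.957, 12.892). ∠VCM = 109.9° gives CM at 21.500° from the x-axis; with |CM| = 26.9, M = (8.0715, 22.750). ∠CMP = 101.9° gives MP at -56.600° from the x-axis; with |MP| = 12.9, P = (15.173, 11.981). ∠MPF = 77.9° gives PF at -158.70° from the x-axis; with |PF| = 18.1, F = (-1.6909, 5.4061). ∠PFH = 40.2° gives FH at 61.500° from the x-axis; with |FH| = 8.2, H = (2.2218, 12.612). Then |GH| = |H − G| = 28.440.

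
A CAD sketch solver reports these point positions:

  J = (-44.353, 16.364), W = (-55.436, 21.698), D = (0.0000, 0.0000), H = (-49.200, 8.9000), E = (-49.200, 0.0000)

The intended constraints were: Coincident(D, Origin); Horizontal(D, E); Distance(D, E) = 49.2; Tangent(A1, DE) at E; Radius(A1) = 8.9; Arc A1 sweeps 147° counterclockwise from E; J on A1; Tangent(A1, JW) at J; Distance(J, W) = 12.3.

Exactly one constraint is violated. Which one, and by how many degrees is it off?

Tangent(A1, JW) at J — off by 7.30°.

D = (0.00, 0.00) ✓; D.y = 0.00, E.y = 0.00 ✓; |DE| = 49.20 ✓; ∠(HE, ED) = 90.00° ✓; |HE| = 8.900 ✓; bearing(H→J) − bearing(H→E) = 147.0° ✓; |HJ| = 8.900 ✓; ∠(HJ, JW) = 82.70° ✗; |JW| = 12.30 ✓.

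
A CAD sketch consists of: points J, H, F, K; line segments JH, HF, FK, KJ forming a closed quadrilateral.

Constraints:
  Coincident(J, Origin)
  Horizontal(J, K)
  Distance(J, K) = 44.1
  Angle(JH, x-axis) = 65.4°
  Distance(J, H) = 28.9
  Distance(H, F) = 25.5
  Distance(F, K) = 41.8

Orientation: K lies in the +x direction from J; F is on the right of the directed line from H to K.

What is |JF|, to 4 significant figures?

3.581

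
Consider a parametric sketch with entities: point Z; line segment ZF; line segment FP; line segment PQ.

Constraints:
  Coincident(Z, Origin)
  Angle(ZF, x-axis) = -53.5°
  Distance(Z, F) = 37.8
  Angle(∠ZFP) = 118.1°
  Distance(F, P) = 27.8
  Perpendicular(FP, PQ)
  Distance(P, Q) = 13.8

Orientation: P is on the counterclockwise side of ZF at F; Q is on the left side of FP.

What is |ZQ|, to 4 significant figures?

49.62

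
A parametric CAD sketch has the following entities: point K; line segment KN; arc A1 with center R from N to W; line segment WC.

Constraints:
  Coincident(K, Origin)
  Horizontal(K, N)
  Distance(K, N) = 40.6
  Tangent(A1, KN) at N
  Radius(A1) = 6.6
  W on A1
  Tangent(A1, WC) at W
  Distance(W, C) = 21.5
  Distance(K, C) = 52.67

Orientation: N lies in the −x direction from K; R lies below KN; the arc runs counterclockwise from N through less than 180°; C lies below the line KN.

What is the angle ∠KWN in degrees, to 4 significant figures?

39.99°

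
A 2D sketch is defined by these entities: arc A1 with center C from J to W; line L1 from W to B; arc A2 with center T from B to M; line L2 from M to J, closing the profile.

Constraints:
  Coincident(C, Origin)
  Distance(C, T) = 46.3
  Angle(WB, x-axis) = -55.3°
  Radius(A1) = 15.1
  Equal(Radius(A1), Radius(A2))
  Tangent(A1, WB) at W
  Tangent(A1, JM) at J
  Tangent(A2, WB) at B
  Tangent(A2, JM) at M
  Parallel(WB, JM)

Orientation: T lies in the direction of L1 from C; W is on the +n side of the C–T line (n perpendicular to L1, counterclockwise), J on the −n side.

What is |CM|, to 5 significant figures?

48.700

The slot axis is L1's direction at -55.3°, so u = (cos -55.3°, sin -55.3°) = (0.56928, -0.82214) and n = (−sin -55.3°, cos -55.3°) = (0.82214, 0.56928). C is at the origin and T lies 46.3 along u from C, so T = 46.3·u = (26.358, -38.065). Tangency of A1 to both parallel lines with radius 15.1 puts W and J at C ± 15.1·n: W = (12.414, 8.5961), J = (-12.414, -8.5961). Equal radii place B and M the same way about T: B = T + 15.1·n = (38.772, -29.469), M = T − 15.1·n = (13.943, -46.661). Then |CM| = |M − C| = 48.700.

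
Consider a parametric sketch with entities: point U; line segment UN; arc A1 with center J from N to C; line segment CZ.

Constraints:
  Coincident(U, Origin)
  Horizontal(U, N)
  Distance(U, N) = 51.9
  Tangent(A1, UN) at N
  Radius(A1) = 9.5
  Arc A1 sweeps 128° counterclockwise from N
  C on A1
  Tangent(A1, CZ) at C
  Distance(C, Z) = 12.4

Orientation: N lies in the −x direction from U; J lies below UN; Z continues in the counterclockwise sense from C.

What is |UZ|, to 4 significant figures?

57.53

U is at the origin; U and N share the same y with |UN| = 51.9 and N on the −x side, so N = (-51.90, 0.000). A1 meets UN tangentially, so JN is at right angles to UN, so J = N + (0, -9.5) = (-51.90, -9.500). On A1, N sits at bearing 90° from J; a 128° counterclockwise sweep puts C at bearing 218°, so C = J + 9.5·(cos 218°, sin 218°) = (-59.39, -15.35). Tangency of A1 to CZ means the radius JC is perpendicular to CZ, so CZ runs along (−sin 218°, cos 218°); with |CZ| = 12.4, Z = (-51.75, -25.12). Then |UZ| = |Z − U| = 57.53.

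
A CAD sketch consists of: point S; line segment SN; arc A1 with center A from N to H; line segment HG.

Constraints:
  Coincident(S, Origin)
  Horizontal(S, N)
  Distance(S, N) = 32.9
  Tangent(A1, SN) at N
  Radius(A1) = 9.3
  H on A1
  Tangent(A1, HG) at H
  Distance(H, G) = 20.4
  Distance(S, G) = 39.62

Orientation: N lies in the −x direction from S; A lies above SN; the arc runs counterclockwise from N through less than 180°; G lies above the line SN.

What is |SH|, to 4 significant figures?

25.70

S is at the origin; SN is horizontal with |SN| = 32.9 and N on the −x side, so N = (-32.90, 0.000). Tangency of A1 to SN means the radius AN is perpendicular to SN, so A = N + (0, 9.3) = (-32.90, 9.300). Since AH ⟂ HG (tangency), |AG| = √(9.3² + 20.4²) = 22.42 regardless of where H sits on A1. So G lies on both circle(S, 39.62) and circle(A, 22.42); the above-SN intersection is G = (-25.38, 30.42). H is the foot of the tangent from G: H = (-23.63, 10.10).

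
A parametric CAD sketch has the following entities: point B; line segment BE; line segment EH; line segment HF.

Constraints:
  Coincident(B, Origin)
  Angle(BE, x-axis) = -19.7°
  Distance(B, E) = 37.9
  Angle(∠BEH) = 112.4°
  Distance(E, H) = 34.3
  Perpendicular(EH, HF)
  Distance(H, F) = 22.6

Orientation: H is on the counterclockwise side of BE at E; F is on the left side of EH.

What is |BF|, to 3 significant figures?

50.3

∠BEH = 112.4°, so EH runs at -19.7° + (180° − 112.4°) = 47.9° from the x-axis; with |EH| = 34.3, H = E + 34.3·(cos 47.9°, sin 47.9°) = (58.7, 12.7). EH ⟂ HF; with |HF| = 22.6 on the left of EH, F = H + 22.6·(-0.742, 0.670) = (41.9, 27.8). Then |BF| = |F − B| = 50.3.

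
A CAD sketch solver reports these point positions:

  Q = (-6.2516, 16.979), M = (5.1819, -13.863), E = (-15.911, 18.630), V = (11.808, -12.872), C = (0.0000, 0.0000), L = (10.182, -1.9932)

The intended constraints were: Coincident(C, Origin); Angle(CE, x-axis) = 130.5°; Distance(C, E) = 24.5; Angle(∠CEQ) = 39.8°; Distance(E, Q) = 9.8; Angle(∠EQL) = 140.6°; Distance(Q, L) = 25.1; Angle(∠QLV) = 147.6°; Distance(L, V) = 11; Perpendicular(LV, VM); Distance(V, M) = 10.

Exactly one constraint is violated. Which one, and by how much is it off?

Distance(V, M) = 10 — off by 3.30.

C = (0.00, 0.00) ✓; CE at 130.5° ✓; |CE| = 24.50 ✓; ∠CEQ = 39.80° ✓; |EQ| = 9.799 ✓; ∠EQL = 140.6° ✓; |QL| = 25.10 ✓; ∠QLV = 147.6° ✓; |LV| = 11.00 ✓; ∠(LV, VM) = 89.99° ✓; |VM| = 6.700 ✗.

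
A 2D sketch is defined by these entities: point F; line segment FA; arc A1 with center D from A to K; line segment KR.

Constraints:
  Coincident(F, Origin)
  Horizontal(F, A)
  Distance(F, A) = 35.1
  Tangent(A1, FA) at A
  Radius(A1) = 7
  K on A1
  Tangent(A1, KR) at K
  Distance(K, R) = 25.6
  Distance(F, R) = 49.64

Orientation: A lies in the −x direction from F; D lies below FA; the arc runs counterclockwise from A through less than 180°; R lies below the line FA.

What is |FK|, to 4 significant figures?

42.79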